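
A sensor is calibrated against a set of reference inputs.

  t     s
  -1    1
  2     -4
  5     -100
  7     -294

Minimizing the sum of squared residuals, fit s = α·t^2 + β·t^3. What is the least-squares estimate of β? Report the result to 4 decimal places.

β = -0.9968

The normal system XᵀX·[α, β]ᵀ = Xᵀs is [[3043, 19963]; [19963, 133339]]·[α, β]ᵀ = [-16921, -113375]ᵀ.
Eliminating β: 133339·(row 1) − 19963·(row 2) gives 7229208·α = 133339·(-16921) − 19963·(-113375) = 7075906, so α = 3537953/3614604.
Then β = ((-113375) − 19963·(3537953/3614604))/133339 = -3603101/3614604.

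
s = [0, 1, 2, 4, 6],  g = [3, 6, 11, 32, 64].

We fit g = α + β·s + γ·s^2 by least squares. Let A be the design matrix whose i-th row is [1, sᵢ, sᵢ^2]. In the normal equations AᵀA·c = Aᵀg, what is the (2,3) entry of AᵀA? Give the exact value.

Row 2 ↔ basis s, column 3 ↔ basis s^2, so (AᵀA)_{2,3} = Σᵢ (s)·(s^2) = (0)·(0) + (1)·(1) + (2)·(4) + (4)·(16) + (6)·(36) = 289.

289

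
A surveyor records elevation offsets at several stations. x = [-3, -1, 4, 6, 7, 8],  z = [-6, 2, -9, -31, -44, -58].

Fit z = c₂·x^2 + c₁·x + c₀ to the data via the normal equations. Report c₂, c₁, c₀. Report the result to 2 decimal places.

With design matrix A, AᵀA = [[8131, 1107, 175]; [1107, 175, 21]; [175, 21, 6]] and Aᵀz = [-7180, -978, -146]ᵀ.
Row-reducing yields c₂ = -196853/188080, c₁ = 93699/188080, c₀ = 418493/94040.

c₂ = -1.05, c₁ = 0.50, c₀ = 4.45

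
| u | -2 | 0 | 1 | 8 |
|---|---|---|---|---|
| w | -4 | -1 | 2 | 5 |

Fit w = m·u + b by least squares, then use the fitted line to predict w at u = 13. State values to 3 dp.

ŵ = 9.718

Forming XᵀX = [[69, 7]; [7, 4]] and Xᵀw = [50, 2]ᵀ gives XᵀX·[m, b]ᵀ = Xᵀw.
Determinant 69·4 − 7² = 227.
m = (50·4 − 7·2)/227 = 186/227; b = (69·2 − 7·50)/227 = -212/227.
At u = 13: ŵ = (186/227)·(13) + (-212/227)·(1) = 2206/227.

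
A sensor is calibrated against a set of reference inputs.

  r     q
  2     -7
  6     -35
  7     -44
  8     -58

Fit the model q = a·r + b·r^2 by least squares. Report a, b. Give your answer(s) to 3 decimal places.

a = -1.848, b = -0.661

Setting ∂/∂a … = 0 gives: 153·a + 1079·b = -996;  1079·a + 7809·b = -7156.
det = 153·7809 − 1079² = 30536.
a = ((-996)·7809 − 1079·(-7156))/30536 = -7055/3817; b = (153·(-7156) − 1079·(-996))/30536 = -2523/3817.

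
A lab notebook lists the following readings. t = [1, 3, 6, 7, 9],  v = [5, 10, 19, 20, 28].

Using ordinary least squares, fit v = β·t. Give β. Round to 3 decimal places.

β = 3.074

From the data, Σt·t = 176.
Moment sums: Σt·v = 541.
So MᵀM·[β]ᵀ = Mᵀv: [[176]]·[β]ᵀ = [541]ᵀ.
Hence β = 541 / 176 ≈ 3.07386.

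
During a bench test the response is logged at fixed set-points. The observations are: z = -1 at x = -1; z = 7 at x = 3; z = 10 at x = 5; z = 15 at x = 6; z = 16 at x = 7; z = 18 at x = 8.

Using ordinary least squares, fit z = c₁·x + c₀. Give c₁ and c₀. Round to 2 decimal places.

c₁ = 2.15, c₀ = 0.80

Entries of AᵀA: Σx·x = 184, Σx = 28, Σ1 = 6.
Moment sums: Σx·z = 418, Σz = 65.
AᵀA·[c₁, c₀]ᵀ = Aᵀz becomes [[184, 28]; [28, 6]]·[c₁, c₀]ᵀ = [418, 65]ᵀ.
det = 184·6 − 28² = 320.
c₁ = (418·6 − 28·65)/320 = 43/20; c₀ = (184·65 − 28·418)/320 = 4/5.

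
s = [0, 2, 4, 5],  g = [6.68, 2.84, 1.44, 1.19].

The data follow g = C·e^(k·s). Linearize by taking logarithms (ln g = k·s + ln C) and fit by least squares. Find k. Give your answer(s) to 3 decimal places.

Let Y = ln g. Fitting Y = k·s + ln C by least squares:
AᵀA = [[45.0000, 11.0000]; [11.0000, 4]], rhs = [4.4159, 3.4815]ᵀ  (here Σs = 11.0000, Σ(s)² = 45.0000, Σln g = 3.4815, Σs·ln g = 4.4159).
Solving (det = 59.0000): k = -0.34971, ln C = 1.83208.

k = -0.350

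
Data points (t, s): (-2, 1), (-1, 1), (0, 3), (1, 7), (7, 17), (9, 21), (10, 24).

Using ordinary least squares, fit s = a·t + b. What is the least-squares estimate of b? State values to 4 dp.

Setting ∂/∂a … = 0 gives: 236·a + 24·b = 552;  24·a + 7·b = 74.
Determinant 236·7 − 24² = 1076.
a = (552·7 − 24·74)/1076 = 522/269; b = (236·74 − 24·552)/1076 = 1054/269.

b = 3.9182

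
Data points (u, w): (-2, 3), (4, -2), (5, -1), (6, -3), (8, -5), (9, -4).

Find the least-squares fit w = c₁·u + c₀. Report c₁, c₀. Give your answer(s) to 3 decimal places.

Forming AᵀA = [[226, 30]; [30, 6]] and Aᵀw = [-113, -12]ᵀ gives AᵀA·[c₁, c₀]ᵀ = Aᵀw.
Determinant 226·6 − 30² = 456.
c₁ = ((-113)·6 − 30·(-12))/456 = -53/76; c₀ = (226·(-12) − 30·(-113))/456 = 113/76.

c₁ = -0.697, c₀ = 1.487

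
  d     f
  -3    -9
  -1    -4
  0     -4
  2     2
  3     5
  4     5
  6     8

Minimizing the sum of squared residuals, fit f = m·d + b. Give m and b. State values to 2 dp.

The normal equations are: 75·m + 11·b = 118;  11·m + 7·b = 3.
(Σd·d = 75, Σd = 11, Σ1 = 7, Σd·f = 118, Σf = 3.)
Eliminating b: 7·(row 1) − 11·(row 2) gives 404·m = 7·118 − 11·3 = 793, so m = 793/404.
Then b = (3 − 11·(793/404))/7 = -1073/404.

m = 1.96, b = -2.66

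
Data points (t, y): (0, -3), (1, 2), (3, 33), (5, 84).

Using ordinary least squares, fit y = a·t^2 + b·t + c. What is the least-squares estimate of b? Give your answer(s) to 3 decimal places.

The normal equations are: 707·a + 153·b + 35·c = 2399;  153·a + 35·b + 9·c = 521;  35·a + 9·b + 4·c = 116.
(Σt^2·t^2 = 707, Σt^2·t = 153, Σt^2 = 35, Σt·t = 35, Σt = 9, Σ1 = 4, Σt^2·y = 2399, Σt·y = 521, Σy = 116.)
Inverting the 3×3 Gram matrix, [a, b, c]ᵀ = [1109/398, 1433/398, -693/199]ᵀ.

b = 3.601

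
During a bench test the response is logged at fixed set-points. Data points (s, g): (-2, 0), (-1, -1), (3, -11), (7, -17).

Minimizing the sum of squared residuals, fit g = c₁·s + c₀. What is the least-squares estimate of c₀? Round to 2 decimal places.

The normal system XᵀX·[c₁, c₀]ᵀ = Xᵀg is [[63, 7]; [7, 4]]·[c₁, c₀]ᵀ = [-151, -29]ᵀ.
Eliminating c₀: 4·(row 1) − 7·(row 2) gives 203·c₁ = 4·(-151) − 7·(-29) = -401, so c₁ = -401/203.
Then c₀ = ((-29) − 7·(-401/203))/4 = -110/29.

c₀ = -3.79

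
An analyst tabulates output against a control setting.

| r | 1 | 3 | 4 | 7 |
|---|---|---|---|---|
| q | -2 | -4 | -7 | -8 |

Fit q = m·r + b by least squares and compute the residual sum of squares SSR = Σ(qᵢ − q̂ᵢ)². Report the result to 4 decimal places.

Forming XᵀX = [[75, 15]; [15, 4]] and Xᵀq = [-98, -21]ᵀ gives XᵀX·[m, b]ᵀ = Xᵀq.
det = 75·4 − 15² = 75.
m = ((-98)·4 − 15·(-21))/75 = -77/75; b = (75·(-21) − 15·(-98))/75 = -7/5.
Residuals: 32/75, 12/25, -112/75, 44/75; SSR = 224/75.

SSR = 2.9867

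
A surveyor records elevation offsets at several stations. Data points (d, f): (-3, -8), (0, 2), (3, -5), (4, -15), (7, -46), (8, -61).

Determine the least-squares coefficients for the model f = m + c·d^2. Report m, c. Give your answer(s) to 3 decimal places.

From the data, Σ1 = 6, Σd^2 = 147, Σd^2·d^2 = 6915.
Right-hand side: Σf = -133, Σd^2·f = -6515.
Normal equations: [[6, 147]; [147, 6915]]·[m, c]ᵀ = [-133, -6515]ᵀ.
Eliminating c: 6915·(row 1) − 147·(row 2) gives 19881·m = 6915·(-133) − 147·(-6515) = 38010, so m = 12670/6627.
Then c = ((-6515) − 147·(12670/6627))/6915 = -2171/2209.

m = 1.912, c = -0.983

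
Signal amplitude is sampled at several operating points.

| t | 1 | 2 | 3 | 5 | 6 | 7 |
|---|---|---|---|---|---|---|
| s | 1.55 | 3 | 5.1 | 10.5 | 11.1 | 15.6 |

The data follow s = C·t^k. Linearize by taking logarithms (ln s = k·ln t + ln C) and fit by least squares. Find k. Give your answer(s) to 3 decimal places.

k = 1.186

With ln sᵢ as the transformed response and ln tᵢ as the regressor:
Σln t = 7.1389, Σ(ln t)² = 11.2747, Σln s = 10.6717, Σln t·ln s = 15.9944.
Equations: 11.2747·k + 7.1389·ln C = 15.9944;  7.1389·k + 6·ln C = 10.6717.
Slope k = (n·Σln t·ln s − Σln t·Σln s)/(n·Σ(ln t)² − (Σln t)²) = (6·15.9944 − 7.1389·10.6717)/16.6845 = 1.18568; ln C = (Σln s − k·Σln t)/n = 0.36788.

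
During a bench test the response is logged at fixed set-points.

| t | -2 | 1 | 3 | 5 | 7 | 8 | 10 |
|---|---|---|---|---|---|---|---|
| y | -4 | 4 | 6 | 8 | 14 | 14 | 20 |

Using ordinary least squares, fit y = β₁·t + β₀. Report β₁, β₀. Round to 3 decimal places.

β₁ = 1.859, β₀ = 0.357

Entries of MᵀM: Σt·t = 252, Σt = 32, Σ1 = 7.
Moment sums: Σt·y = 480, Σy = 62.
So MᵀM·[β₁, β₀]ᵀ = Mᵀy: [[252, 32]; [32, 7]]·[β₁, β₀]ᵀ = [480, 62]ᵀ.
Determinant 252·7 − 32² = 740.
β₁ = (480·7 − 32·62)/740 = 344/185; β₀ = (252·62 − 32·480)/740 = 66/185.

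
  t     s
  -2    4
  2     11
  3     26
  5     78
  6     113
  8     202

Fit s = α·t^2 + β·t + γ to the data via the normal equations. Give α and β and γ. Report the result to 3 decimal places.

α = 3.054, β = 1.424, γ = -5.161

Compute the Gram sums: Σt^2·t^2 = 6130, Σt^2·t = 880, Σt^2 = 142, Σt·t = 142, Σt = 22, Σ1 = 6.
For Mᵀs: Σt^2·s = 19240, Σt·s = 2776, Σs = 434.
Normal equations: [[6130, 880, 142]; [880, 142, 22]; [142, 22, 6]]·[α, β, γ]ᵀ = [19240, 2776, 434]ᵀ.
Row-reducing yields α = 31097/10183, β = 14499/10183, γ = -52555/10183.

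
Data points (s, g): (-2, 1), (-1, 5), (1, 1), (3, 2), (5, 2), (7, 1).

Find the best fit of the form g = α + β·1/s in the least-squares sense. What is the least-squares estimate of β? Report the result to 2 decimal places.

With design matrix X, XᵀX = [[6, 37/210]; [37/210, 106789/44100]] and Xᵀg = [12, -691/210]ᵀ.
det = 6·(106789/44100) − (37/210)² = 127873/8820.
α = (12·(106789/44100) − (37/210)·(-691/210))/(127873/8820) = 261407/127873; β = (6·(-691/210) − (37/210)·12)/(127873/8820) = -192780/127873.

β = -1.51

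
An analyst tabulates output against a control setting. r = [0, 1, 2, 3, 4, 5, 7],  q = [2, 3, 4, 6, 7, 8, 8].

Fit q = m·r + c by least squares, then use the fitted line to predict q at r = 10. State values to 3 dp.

q̂ = 12.033

Entries of MᵀM: Σr·r = 104, Σr = 22, Σ1 = 7.
And Σr·q = 153, Σq = 38.
Δ = 104·7 − 22² = 244.
m = (153·7 − 22·38)/244 = 235/244; c = (104·38 − 22·153)/244 = 293/122.
At r = 10: q̂ = (235/244)·(10) + (293/122)·(1) = 734/61.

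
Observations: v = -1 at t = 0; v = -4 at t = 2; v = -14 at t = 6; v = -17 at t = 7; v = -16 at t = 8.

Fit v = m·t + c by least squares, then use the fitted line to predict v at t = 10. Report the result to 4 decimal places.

XᵀX·[m, c]ᵀ = Xᵀv reads: 153·m + 23·c = -339;  23·m + 5·c = -52.
Eliminating c: 5·(row 1) − 23·(row 2) gives 236·m = 5·(-339) − 23·(-52) = -499, so m = -499/236.
Then c = ((-52) − 23·(-499/236))/5 = -159/236.
At t = 10: v̂ = (-499/236)·(10) + (-159/236)·(1) = -5149/236.

v̂ = -21.8178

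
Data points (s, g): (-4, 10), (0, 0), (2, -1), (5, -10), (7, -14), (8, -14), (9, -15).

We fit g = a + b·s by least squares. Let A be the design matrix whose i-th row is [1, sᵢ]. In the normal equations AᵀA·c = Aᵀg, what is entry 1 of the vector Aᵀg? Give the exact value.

-44

Entry 1 ↔ basis 1, so (Aᵀg)_{1} = Σᵢ gᵢ = (1)·(10) + (1)·(0) + (1)·(-1) + (1)·(-10) + (1)·(-14) + (1)·(-14) + (1)·(-15) = -44.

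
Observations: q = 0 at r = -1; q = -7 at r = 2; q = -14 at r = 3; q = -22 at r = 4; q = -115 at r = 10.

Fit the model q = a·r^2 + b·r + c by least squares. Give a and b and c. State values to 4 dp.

a = -1.0047, b = -1.4152, c = -0.3844

The normal system XᵀX·[a, b, c]ᵀ = Xᵀq is [[10354, 1098, 130]; [1098, 130, 18]; [130, 18, 5]]·[a, b, c]ᵀ = [-12006, -1294, -158]ᵀ.
Solving the 3×3 system (Gaussian elimination) gives a = -4537/4516, b = -6391/4516, c = -434/1129.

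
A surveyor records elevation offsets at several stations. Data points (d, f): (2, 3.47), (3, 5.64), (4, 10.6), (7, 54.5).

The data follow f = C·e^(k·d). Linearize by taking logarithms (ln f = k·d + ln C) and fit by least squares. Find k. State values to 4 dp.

k = 0.5555

Taking logs, ln f = k·d + ln C, so regress ln f on d.
Σd = 16.0000, Σ(d)² = 78.0000, Σln f = 9.3331, Σd·ln f = 45.1088.
Equations: 78.0000·k + 16.0000·ln C = 45.1088;  16.0000·k + 4·ln C = 9.3331.
Δ = 78.0000·4 − (16.0000)² = 56.0000; k = (45.1088·4 − 16.0000·9.3331)/56.0000 = 0.55546, ln C = (78.0000·9.3331 − 16.0000·45.1088)/56.0000 = 0.11144.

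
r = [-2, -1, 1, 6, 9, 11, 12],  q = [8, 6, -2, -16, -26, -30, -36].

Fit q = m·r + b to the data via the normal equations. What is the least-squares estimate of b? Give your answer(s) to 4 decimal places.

b = 2.0620

From the data, Σr·r = 388, Σr = 36, Σ1 = 7.
Right-hand side: Σr·q = -1116, Σq = -96.
Normal equations: [[388, 36]; [36, 7]]·[m, b]ᵀ = [-1116, -96]ᵀ.
Eliminating b: 7·(row 1) − 36·(row 2) gives 1420·m = 7·(-1116) − 36·(-96) = -4356, so m = -1089/355.
Then b = ((-96) − 36·(-1089/355))/7 = 732/355.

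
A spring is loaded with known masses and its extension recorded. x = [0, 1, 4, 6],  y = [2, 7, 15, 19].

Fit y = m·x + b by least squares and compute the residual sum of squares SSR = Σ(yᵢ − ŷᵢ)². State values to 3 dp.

From the data, Σx·x = 53, Σx = 11, Σ1 = 4.
Moment sums: Σx·y = 181, Σy = 43.
Determinant 53·4 − 11² = 91.
m = (181·4 − 11·43)/91 = 251/91; b = (53·43 − 11·181)/91 = 288/91.
Residuals: -106/91, 14/13, 73/91, -5/7; SSR = 334/91.

SSR = 3.670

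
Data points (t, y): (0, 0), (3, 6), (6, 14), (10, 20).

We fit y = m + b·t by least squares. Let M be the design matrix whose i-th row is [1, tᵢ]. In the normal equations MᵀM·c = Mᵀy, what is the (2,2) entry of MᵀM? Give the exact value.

145

Row 2 ↔ basis t, column 2 ↔ basis t, so (MᵀM)_{2,2} = Σᵢ (t)·(t) = (0)·(0) + (3)·(3) + (6)·(6) + (10)·(10) = 145.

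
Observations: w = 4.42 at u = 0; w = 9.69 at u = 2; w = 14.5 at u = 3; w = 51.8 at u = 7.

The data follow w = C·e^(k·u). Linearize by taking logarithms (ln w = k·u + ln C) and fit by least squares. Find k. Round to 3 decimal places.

Taking logs, ln w = k·u + ln C, so regress ln w on u.
AᵀA = [[62.0000, 12.0000]; [12.0000, 4]], rhs = [40.1964, 10.3788]ᵀ  (here Σu = 12.0000, Σ(u)² = 62.0000, Σln w = 10.3788, Σu·ln w = 40.1964).
Solving (det = 104.0000): k = 0.34846, ln C = 1.54930.

k = 0.348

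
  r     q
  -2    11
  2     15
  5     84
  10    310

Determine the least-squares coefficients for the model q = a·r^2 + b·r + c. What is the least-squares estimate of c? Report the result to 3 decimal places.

The normal equations are: 10657·a + 1125·b + 133·c = 33204;  1125·a + 133·b + 15·c = 3528;  133·a + 15·b + 4·c = 420.
Solving the 3×3 system (Gaussian elimination) gives a = 84509/28776, b = 14227/9592, c = 2341/1308.

c = 1.790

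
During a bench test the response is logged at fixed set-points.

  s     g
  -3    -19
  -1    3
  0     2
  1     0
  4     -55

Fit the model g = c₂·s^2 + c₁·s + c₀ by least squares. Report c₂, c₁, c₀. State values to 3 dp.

Normal-equation sums: Σs^2·s^2 = 339, Σs^2·s = 37, Σs^2 = 27, Σs·s = 27, Σs = 1, Σ1 = 5.
Moment sums: Σs^2·g = -1048, Σs·g = -166, Σg = -69.
So MᵀM·[c₂, c₁, c₀]ᵀ = Mᵀg: [[339, 37, 27]; [37, 27, 1]; [27, 1, 5]]·[c₂, c₁, c₀]ᵀ = [-1048, -166, -69]ᵀ.
Row-reducing yields c₂ = -8307/2612, c₁ = -5039/2612, c₀ = 2455/653.

c₂ = -3.180, c₁ = -1.929, c₀ = 3.760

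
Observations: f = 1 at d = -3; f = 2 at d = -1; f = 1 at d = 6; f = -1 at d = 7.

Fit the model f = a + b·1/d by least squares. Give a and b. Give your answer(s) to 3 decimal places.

The normal equations are: 4·a + (-43/42)·b = 3;  (-43/42)·a + (2045/1764)·b = -97/42.
(Σ1 = 4, Σ1/d = -43/42, Σ1/d·1/d = 2045/1764, Σf = 3, Σ1/d·f = -97/42.)
Δ = 4·(2045/1764) − (-43/42)² = 6331/1764.
a = (3·(2045/1764) − (-43/42)·(-97/42))/(6331/1764) = 1964/6331; b = (4·(-97/42) − (-43/42)·3)/(6331/1764) = -10878/6331.

a = 0.310, b = -1.718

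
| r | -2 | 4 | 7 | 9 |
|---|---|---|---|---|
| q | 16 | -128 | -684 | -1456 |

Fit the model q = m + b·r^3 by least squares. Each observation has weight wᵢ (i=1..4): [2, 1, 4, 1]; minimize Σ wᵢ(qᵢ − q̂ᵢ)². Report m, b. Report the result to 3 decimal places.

Forming XᵀWX = [[8, 2149]; [2149, 1006261]] and XᵀWq = [-4288, -2008320]ᵀ gives XᵀWX·[m, b]ᵀ = XᵀWq.
Δ = 8·1006261 − 2149² = 3431887.
m = ((-4288)·1006261 − 2149·(-2008320))/3431887 = 1032512/3431887; b = (8·(-2008320) − 2149·(-4288))/3431887 = -6851648/3431887.

m = 0.301, b = -1.996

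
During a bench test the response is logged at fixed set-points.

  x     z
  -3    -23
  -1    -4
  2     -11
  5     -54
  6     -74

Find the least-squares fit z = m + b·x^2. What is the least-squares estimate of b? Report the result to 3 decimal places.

Setting ∂/∂m … = 0 gives: 5·m + 75·b = -166;  75·m + 2019·b = -4269.
(Σ1 = 5, Σx^2 = 75, Σx^2·x^2 = 2019, Σz = -166, Σx^2·z = -4269.)
det = 5·2019 − 75² = 4470.
m = ((-166)·2019 − 75·(-4269))/4470 = -4993/1490; b = (5·(-4269) − 75·(-166))/4470 = -593/298.

b = -1.990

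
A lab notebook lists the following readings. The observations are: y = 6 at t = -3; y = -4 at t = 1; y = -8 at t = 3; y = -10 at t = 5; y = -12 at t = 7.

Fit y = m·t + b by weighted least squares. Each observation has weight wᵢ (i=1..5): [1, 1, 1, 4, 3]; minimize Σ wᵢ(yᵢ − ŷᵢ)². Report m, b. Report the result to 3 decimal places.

m = -1.714, b = -1.000

With design matrix M, MᵀWM = [[266, 42]; [42, 10]] and MᵀWy = [-498, -82]ᵀ.
det = 266·10 − 42² = 896.
m = ((-498)·10 − 42·(-82))/896 = -12/7; b = (266·(-82) − 42·(-498))/896 = -1.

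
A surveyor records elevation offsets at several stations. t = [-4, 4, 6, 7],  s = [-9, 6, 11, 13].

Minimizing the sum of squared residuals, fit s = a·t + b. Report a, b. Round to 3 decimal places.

a = 1.990, b = -1.217

Entries of MᵀM: Σt·t = 117, Σt = 13, Σ1 = 4.
Moment sums: Σt·s = 217, Σs = 21.
So MᵀM·[a, b]ᵀ = Mᵀs: [[117, 13]; [13, 4]]·[a, b]ᵀ = [217, 21]ᵀ.
Eliminating b: 4·(row 1) − 13·(row 2) gives 299·a = 4·217 − 13·21 = 595, so a = 595/299.
Then b = (21 − 13·(595/299))/4 = -28/23.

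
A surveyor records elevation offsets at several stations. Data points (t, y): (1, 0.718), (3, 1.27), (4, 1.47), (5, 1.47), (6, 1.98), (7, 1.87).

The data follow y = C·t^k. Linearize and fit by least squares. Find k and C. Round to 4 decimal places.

Linearized form: ln y = k·ln t + ln C. From the 6 transformed points,
Σln t = 7.8320, Σ(ln t)² = 12.7160, Σln y = 1.9873, Σln t·ln y = 3.8587.
Normal system: [[12.7160, 7.8320]; [7.8320, 6]]·[k, ln C]ᵀ = [3.8587, 1.9873]ᵀ.
Slope k = (n·Σln t·ln y − Σln t·Σln y)/(n·Σ(ln t)² − (Σln t)²) = (6·3.8587 − 7.8320·1.9873)/14.9557 = 0.50734; ln C = (Σln y − k·Σln t)/n = -0.33104, so C = exp(-0.33104) = 0.71818.

k = 0.5073, C = 0.7182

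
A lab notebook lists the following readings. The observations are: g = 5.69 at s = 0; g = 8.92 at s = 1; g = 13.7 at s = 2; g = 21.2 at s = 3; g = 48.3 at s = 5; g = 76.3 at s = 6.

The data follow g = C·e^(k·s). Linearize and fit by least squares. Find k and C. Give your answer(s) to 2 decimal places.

k = 0.43, C = 5.77

Let Y = ln g. Fitting Y = k·s + ln C by least squares:
Σs = 17.0000, Σ(s)² = 75.0000, Σln g = 17.8105, Σs·ln g = 61.9803.
Equations: 75.0000·k + 17.0000·ln C = 61.9803;  17.0000·k + 6·ln C = 17.8105.
Δ = 75.0000·6 − (17.0000)² = 161.0000; k = (61.9803·6 − 17.0000·17.8105)/161.0000 = 0.42921, ln C = (75.0000·17.8105 − 17.0000·61.9803)/161.0000 = 1.75232, so C = exp(1.75232) = 5.76796.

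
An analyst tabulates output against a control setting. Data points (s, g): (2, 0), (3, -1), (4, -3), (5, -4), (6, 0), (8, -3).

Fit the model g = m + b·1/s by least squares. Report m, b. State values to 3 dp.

m = -3.598, b = 6.724

Compute the Gram sums: Σ1 = 6, Σ1/s = 63/40, Σ1/s·1/s = 7301/14400.
For Mᵀg: Σg = -11, Σ1/s·g = -271/120.
Eliminating b: (7301/14400)·(row 1) − (63/40)·(row 2) gives (539/960)·m = (7301/14400)·(-11) − (63/40)·(-271/120) = -7273/3600, so m = -4156/1155.
Then b = ((-271/120) − (63/40)·(-4156/1155))/(7301/14400) = 3624/539.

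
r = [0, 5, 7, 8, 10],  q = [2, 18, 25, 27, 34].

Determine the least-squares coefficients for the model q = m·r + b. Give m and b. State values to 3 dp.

m = 3.190, b = 2.062

The normal equations are: 238·m + 30·b = 821;  30·m + 5·b = 106.
Determinant 238·5 − 30² = 290.
m = (821·5 − 30·106)/290 = 185/58; b = (238·106 − 30·821)/290 = 299/145.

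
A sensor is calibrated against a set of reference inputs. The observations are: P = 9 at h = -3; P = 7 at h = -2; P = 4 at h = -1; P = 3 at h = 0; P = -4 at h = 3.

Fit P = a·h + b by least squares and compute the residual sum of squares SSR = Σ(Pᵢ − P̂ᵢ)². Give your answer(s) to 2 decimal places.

Normal-equation sums: Σh·h = 23, Σh = -3, Σ1 = 5.
And Σh·P = -57, ΣP = 19.
AᵀA·[a, b]ᵀ = AᵀP becomes [[23, -3]; [-3, 5]]·[a, b]ᵀ = [-57, 19]ᵀ.
Eliminating b: 5·(row 1) − (-3)·(row 2) gives 106·a = 5·(-57) − (-3)·19 = -228, so a = -114/53.
Then b = (19 − (-3)·(-114/53))/5 = 133/53.
Residuals: 2/53, 10/53, -35/53, 26/53, -3/53; SSR = 38/53.

SSR = 0.72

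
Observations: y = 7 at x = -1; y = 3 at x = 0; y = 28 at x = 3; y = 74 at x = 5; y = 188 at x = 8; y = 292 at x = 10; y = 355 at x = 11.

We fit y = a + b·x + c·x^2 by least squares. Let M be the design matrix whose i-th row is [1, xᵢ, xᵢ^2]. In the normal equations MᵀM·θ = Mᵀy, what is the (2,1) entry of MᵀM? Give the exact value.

Row 2 ↔ basis x, column 1 ↔ basis 1, so (MᵀM)_{2,1} = Σᵢ x = (-1)·(1) + (0)·(1) + (3)·(1) + (5)·(1) + (8)·(1) + (10)·(1) + (11)·(1) = 36.

36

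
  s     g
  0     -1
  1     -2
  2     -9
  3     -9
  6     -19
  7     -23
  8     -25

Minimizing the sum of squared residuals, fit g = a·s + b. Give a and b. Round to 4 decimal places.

a = -3.1019, b = -0.6068

From the data, Σs·s = 163, Σs = 27, Σ1 = 7.
Moment sums: Σs·g = -522, Σg = -88.
MᵀM·[a, b]ᵀ = Mᵀg becomes [[163, 27]; [27, 7]]·[a, b]ᵀ = [-522, -88]ᵀ.
Eliminating b: 7·(row 1) − 27·(row 2) gives 412·a = 7·(-522) − 27·(-88) = -1278, so a = -639/206.
Then b = ((-88) − 27·(-639/206))/7 = -125/206.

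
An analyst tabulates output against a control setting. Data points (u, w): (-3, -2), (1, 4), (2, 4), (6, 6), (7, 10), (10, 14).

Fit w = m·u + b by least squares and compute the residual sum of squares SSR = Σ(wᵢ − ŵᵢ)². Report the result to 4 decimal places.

SSR = 8.7579

Sums needed: Σu·u = 199, Σu = 23, Σ1 = 6.
Right-hand side: Σu·w = 264, Σw = 36.
Δ = 199·6 − 23² = 665.
m = (264·6 − 23·36)/665 = 108/95; b = (199·36 − 23·264)/665 = 156/95.
Residuals: -22/95, 116/95, 8/95, -234/95, 2/5, 94/95; SSR = 832/95.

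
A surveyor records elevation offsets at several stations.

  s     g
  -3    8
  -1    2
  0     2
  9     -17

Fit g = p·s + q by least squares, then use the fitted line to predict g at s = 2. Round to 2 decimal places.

ĝ = -2.78

Sums needed: Σs·s = 91, Σs = 5, Σ1 = 4.
Moment sums: Σs·g = -179, Σg = -5.
So MᵀM·[p, q]ᵀ = Mᵀg: [[91, 5]; [5, 4]]·[p, q]ᵀ = [-179, -5]ᵀ.
Eliminating q: 4·(row 1) − 5·(row 2) gives 339·p = 4·(-179) − 5·(-5) = -691, so p = -691/339.
Then q = ((-5) − 5·(-691/339))/4 = 440/339.
At s = 2: ĝ = (-691/339)·(2) + (440/339)·(1) = -314/113.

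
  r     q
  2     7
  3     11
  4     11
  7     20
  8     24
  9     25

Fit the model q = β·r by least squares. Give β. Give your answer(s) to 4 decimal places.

Entries of XᵀX: Σr·r = 223.
For Xᵀq: Σr·q = 648.
Hence β = 648 / 223 ≈ 2.90583.

β = 2.9058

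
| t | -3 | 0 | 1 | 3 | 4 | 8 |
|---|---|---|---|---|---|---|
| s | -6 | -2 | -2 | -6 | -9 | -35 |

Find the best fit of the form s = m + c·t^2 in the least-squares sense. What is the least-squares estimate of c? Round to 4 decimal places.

c = -0.5220

With design matrix M, MᵀM = [[6, 99]; [99, 4515]] and Mᵀs = [-60, -2494]ᵀ.
Eliminating c: 4515·(row 1) − 99·(row 2) gives 17289·m = 4515·(-60) − 99·(-2494) = -23994, so m = -2666/1921.
Then c = ((-2494) − 99·(-2666/1921))/4515 = -3008/5763.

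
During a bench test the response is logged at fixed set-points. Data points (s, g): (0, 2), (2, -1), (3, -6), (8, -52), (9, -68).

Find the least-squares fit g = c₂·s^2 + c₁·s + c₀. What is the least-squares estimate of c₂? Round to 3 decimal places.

c₂ = -0.874

Sums needed: Σs^2·s^2 = 10754, Σs^2·s = 1276, Σs^2 = 158, Σs·s = 158, Σs = 22, Σ1 = 5.
Moment sums: Σs^2·g = -8894, Σs·g = -1048, Σg = -125.
Inverting the 3×3 Gram matrix, [c₂, c₁, c₀]ᵀ = [-1852/2119, 333/2119, 4083/2119]ᵀ.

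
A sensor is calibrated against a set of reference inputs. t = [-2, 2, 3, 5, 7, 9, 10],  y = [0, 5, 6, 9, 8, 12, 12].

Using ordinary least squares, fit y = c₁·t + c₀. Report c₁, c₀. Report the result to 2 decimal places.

With design matrix X, XᵀX = [[272, 34]; [34, 7]] and Xᵀy = [357, 52]ᵀ.
Determinant 272·7 − 34² = 748.
c₁ = (357·7 − 34·52)/748 = 43/44; c₀ = (272·52 − 34·357)/748 = 59/22.

c₁ = 0.98, c₀ = 2.68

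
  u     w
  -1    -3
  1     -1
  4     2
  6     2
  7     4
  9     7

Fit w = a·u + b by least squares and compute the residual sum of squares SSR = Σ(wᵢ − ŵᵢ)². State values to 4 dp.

AᵀA·[a, b]ᵀ = Aᵀw reads: 184·a + 26·b = 113;  26·a + 6·b = 11.
Determinant 184·6 − 26² = 428.
a = (113·6 − 26·11)/428 = 98/107; b = (184·11 − 26·113)/428 = -457/214.
Residuals: 11/214, 47/214, 101/214, -291/214, -59/214, 191/214; SSR = 641/214.

SSR = 2.9953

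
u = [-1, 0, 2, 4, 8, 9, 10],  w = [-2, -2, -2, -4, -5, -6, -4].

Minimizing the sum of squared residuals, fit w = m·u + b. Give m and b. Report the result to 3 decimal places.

m = -0.315, b = -2.131

Compute the Gram sums: Σu·u = 266, Σu = 32, Σ1 = 7.
Right-hand side: Σu·w = -152, Σw = -25.
Normal equations: [[266, 32]; [32, 7]]·[m, b]ᵀ = [-152, -25]ᵀ.
Δ = 266·7 − 32² = 838.
m = ((-152)·7 − 32·(-25))/838 = -132/419; b = (266·(-25) − 32·(-152))/838 = -893/419.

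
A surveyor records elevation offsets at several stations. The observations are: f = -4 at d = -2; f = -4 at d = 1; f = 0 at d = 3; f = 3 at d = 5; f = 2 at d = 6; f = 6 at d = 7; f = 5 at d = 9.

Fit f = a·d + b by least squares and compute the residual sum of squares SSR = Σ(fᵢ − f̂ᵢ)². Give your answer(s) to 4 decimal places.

SSR = 12.0000

XᵀX·[a, b]ᵀ = Xᵀf reads: 205·a + 29·b = 118;  29·a + 7·b = 8.
Δ = 205·7 − 29² = 594.
a = (118·7 − 29·8)/594 = 1; b = (205·8 − 29·118)/594 = -3.
Residuals: 1, -2, 0, 1, -1, 2, -1; SSR = 12.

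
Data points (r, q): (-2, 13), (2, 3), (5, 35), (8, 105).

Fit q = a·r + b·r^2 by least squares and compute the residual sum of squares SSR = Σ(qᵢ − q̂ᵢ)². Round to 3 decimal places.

SSR = 1.131

Forming AᵀA = [[97, 637]; [637, 4753]] and Aᵀq = [995, 7659]ᵀ gives AᵀA·[a, b]ᵀ = Aᵀq.
Determinant 97·4753 − 637² = 55272.
a = (995·4753 − 637·7659)/55272 = -763/282; b = (97·7659 − 637·995)/55272 = 27277/13818.
Residuals: -708/2303, 3560/6909, -5680/6909, 2129/6909; SSR = 7813/6909.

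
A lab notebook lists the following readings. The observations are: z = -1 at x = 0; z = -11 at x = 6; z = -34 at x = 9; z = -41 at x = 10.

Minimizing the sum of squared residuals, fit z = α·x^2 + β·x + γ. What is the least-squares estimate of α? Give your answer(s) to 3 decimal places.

α = -0.584

Setting ∂/∂α … = 0 gives: 17857·α + 1945·β + 217·γ = -7250;  1945·α + 217·β + 25·γ = -782;  217·α + 25·β + 4·γ = -87.
(Σx^2·x^2 = 17857, Σx^2·x = 1945, Σx^2 = 217, Σx·x = 217, Σx = 25, Σ1 = 4, Σx^2·z = -7250, Σx·z = -782, Σz = -87.)
Solving the 3×3 system (Gaussian elimination) gives α = -4481/7674, β = 13331/7674, γ = -1189/1279.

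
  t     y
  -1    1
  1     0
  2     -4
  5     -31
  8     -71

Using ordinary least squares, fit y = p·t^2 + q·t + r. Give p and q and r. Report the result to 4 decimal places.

Normal-equation sums: Σt^2·t^2 = 4739, Σt^2·t = 645, Σt^2 = 95, Σt·t = 95, Σt = 15, Σ1 = 5.
And Σt^2·y = -5334, Σt·y = -732, Σy = -105.
So MᵀM·[p, q, r]ᵀ = Mᵀy: [[4739, 645, 95]; [645, 95, 15]; [95, 15, 5]]·[p, q, r]ᵀ = [-5334, -732, -105]ᵀ.
Solving the 3×3 system (Gaussian elimination) gives p = -187/190, q = -1191/950, r = 694/475.

p = -0.9842, q = -1.2537, r = 1.4611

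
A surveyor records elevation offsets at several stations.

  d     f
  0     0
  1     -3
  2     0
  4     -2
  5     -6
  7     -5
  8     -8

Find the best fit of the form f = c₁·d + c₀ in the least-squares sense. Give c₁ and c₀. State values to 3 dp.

Setting ∂/∂c₁ … = 0 gives: 159·c₁ + 27·c₀ = -140;  27·c₁ + 7·c₀ = -24.
Δ = 159·7 − 27² = 384.
c₁ = ((-140)·7 − 27·(-24))/384 = -83/96; c₀ = (159·(-24) − 27·(-140))/384 = -3/32.

c₁ = -0.865, c₀ = -0.094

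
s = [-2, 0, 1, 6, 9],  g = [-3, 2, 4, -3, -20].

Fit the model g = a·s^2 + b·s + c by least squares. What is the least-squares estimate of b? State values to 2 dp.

Entries of XᵀX: Σs^2·s^2 = 7874, Σs^2·s = 938, Σs^2 = 122, Σs·s = 122, Σs = 14, Σ1 = 5.
For Xᵀg: Σs^2·g = -1736, Σs·g = -188, Σg = -20.
Normal equations: [[7874, 938, 122]; [938, 122, 14]; [122, 14, 5]]·[a, b, c]ᵀ = [-1736, -188, -20]ᵀ.
Inverting the 3×3 Gram matrix, [a, b, c]ᵀ = [-1709/3458, 971/494, 4418/1729]ᵀ.

b = 1.97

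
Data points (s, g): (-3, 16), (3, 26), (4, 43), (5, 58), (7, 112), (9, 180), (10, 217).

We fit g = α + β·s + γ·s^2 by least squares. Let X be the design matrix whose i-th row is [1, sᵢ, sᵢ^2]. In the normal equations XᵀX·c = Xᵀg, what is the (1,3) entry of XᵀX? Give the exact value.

Row 1 ↔ basis 1, column 3 ↔ basis s^2, so (XᵀX)_{1,3} = Σᵢ s^2 = (1)·(9) + (1)·(9) + (1)·(16) + (1)·(25) + (1)·(49) + (1)·(81) + (1)·(100) = 289.

289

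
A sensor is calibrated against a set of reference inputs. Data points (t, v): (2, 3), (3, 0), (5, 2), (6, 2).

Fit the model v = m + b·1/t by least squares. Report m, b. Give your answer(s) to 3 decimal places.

m = 1.169, b = 1.935

Normal-equation sums: Σ1 = 4, Σ1/t = 6/5, Σ1/t·1/t = 193/450.
For Xᵀv: Σv = 7, Σ1/t·v = 67/30.
So XᵀX·[m, b]ᵀ = Xᵀv: [[4, 6/5]; [6/5, 193/450]]·[m, b]ᵀ = [7, 67/30]ᵀ.
Determinant 4·(193/450) − (6/5)² = 62/225.
m = (7·(193/450) − (6/5)·(67/30))/(62/225) = 145/124; b = (4·(67/30) − (6/5)·7)/(62/225) = 60/31.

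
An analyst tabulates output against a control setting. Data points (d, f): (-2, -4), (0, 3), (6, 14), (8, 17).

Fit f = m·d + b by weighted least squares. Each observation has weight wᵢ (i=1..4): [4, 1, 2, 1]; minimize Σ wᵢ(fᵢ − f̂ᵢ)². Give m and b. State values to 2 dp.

From the data, Σwᵢ·d·d = 152, Σwᵢ·d = 12, Σwᵢ·1 = 8.
Moment sums: Σwᵢ·d·f = 336, Σwᵢ·f = 32.
So AᵀWA·[m, b]ᵀ = AᵀWf: [[152, 12]; [12, 8]]·[m, b]ᵀ = [336, 32]ᵀ.
Eliminating b: 8·(row 1) − 12·(row 2) gives 1072·m = 8·336 − 12·32 = 2304, so m = 144/67.
Then b = (32 − 12·(144/67))/8 = 52/67.

m = 2.15, b = 0.78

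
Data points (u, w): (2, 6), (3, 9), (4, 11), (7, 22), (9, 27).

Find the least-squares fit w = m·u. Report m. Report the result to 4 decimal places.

Entries of MᵀM: Σu·u = 159.
For Mᵀw: Σu·w = 480.
So MᵀM·[m]ᵀ = Mᵀw: [[159]]·[m]ᵀ = [480]ᵀ.
m = 480/159 = 3.01887.

m = 3.0189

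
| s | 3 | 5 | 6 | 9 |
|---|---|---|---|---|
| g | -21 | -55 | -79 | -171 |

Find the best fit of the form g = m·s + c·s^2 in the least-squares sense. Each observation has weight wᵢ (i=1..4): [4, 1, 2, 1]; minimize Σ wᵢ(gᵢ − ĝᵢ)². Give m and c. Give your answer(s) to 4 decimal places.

m = -1.0954, c = -1.9940

Sums needed: Σwᵢ·s·s = 214, Σwᵢ·s·s^2 = 1394, Σwᵢ·s^2·s^2 = 10102.
And Σwᵢ·s·g = -3014, Σwᵢ·s^2·g = -21670.
Δ = 214·10102 − 1394² = 218592.
m = ((-3014)·10102 − 1394·(-21670))/218592 = -907/828; c = (214·(-21670) − 1394·(-3014))/218592 = -1651/828.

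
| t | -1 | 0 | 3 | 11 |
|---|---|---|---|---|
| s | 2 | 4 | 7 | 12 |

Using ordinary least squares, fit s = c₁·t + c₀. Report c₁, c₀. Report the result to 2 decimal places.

Entries of AᵀA: Σt·t = 131, Σt = 13, Σ1 = 4.
And Σt·s = 151, Σs = 25.
Δ = 131·4 − 13² = 355.
c₁ = (151·4 − 13·25)/355 = 279/355; c₀ = (131·25 − 13·151)/355 = 1312/355.

c₁ = 0.79, c₀ = 3.70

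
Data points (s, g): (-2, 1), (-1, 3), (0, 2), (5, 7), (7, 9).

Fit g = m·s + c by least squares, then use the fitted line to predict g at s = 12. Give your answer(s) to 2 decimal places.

Entries of AᵀA: Σs·s = 79, Σs = 9, Σ1 = 5.
Right-hand side: Σs·g = 93, Σg = 22.
So AᵀA·[m, c]ᵀ = Aᵀg: [[79, 9]; [9, 5]]·[m, c]ᵀ = [93, 22]ᵀ.
Eliminating c: 5·(row 1) − 9·(row 2) gives 314·m = 5·93 − 9·22 = 267, so m = 267/314.
Then c = (22 − 9·(267/314))/5 = 901/314.
At s = 12: ĝ = (267/314)·(12) + (901/314)·(1) = 4105/314.

ĝ = 13.07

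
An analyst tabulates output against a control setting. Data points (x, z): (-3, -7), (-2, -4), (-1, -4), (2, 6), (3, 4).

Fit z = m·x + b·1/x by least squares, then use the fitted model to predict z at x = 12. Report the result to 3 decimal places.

Setting ∂/∂m … = 0 gives: 27·m + 5·b = 57;  5·m + (31/18)·b = 38/3.
(Σx·x = 27, Σx·1/x = 5, Σ1/x·1/x = 31/18, Σx·z = 57, Σ1/x·z = 38/3.)
Δ = 27·(31/18) − 5² = 43/2.
m = (57·(31/18) − 5·(38/3))/(43/2) = 209/129; b = (27·(38/3) − 5·57)/(43/2) = 114/43.
At x = 12: ẑ = (209/129)·(12) + (114/43)·(1/12) = 1691/86.

ẑ = 19.663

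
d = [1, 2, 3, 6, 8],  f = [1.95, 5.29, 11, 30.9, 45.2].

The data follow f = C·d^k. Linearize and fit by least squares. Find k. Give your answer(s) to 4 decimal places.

Let Y = ln f. Fitting Y = k·ln d + ln C by least squares:
Sums: Σln d = 5.6630, Σ(ln d)² = 9.2219, Σln f = 11.9734, Σln d·ln f = 17.8611.
Normal system: [[9.2219, 5.6630]; [5.6630, 5]]·[k, ln C]ᵀ = [17.8611, 11.9734]ᵀ.
Solving (det = 14.0403): k = 1.53134, ln C = 0.66030.

k = 1.5313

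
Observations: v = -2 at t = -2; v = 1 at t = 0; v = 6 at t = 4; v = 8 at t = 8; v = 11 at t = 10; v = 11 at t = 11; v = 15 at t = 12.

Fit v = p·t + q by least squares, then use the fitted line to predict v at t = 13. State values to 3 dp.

Entries of XᵀX: Σt·t = 449, Σt = 43, Σ1 = 7.
For Xᵀv: Σt·v = 503, Σv = 50.
Normal equations: [[449, 43]; [43, 7]]·[p, q]ᵀ = [503, 50]ᵀ.
Eliminating q: 7·(row 1) − 43·(row 2) gives 1294·p = 7·503 − 43·50 = 1371, so p = 1371/1294.
Then q = (50 − 43·(1371/1294))/7 = 821/1294.
At t = 13: v̂ = (1371/1294)·(13) + (821/1294)·(1) = 9322/647.

v̂ = 14.408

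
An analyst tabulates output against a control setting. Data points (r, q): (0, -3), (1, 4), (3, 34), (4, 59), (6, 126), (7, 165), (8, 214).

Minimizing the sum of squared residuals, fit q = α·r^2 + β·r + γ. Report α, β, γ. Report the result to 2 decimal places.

Normal-equation sums: Σr^2·r^2 = 8131, Σr^2·r = 1163, Σr^2 = 175, Σr·r = 175, Σr = 29, Σ1 = 7.
For Aᵀq: Σr^2·q = 27571, Σr·q = 3965, Σq = 599.
Solving the 3×3 system (Gaussian elimination) gives α = 24056/8283, β = 10638/2761, γ = -2257/753.

α = 2.90, β = 3.85, γ = -3.00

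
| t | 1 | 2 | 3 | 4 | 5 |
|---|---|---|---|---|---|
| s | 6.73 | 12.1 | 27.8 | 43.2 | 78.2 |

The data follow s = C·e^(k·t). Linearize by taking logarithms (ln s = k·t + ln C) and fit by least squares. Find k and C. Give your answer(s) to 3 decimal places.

With ln sᵢ as the transformed response and tᵢ as the regressor:
Sums: Σt = 15.0000, Σ(t)² = 55.0000, Σln s = 15.8499, Σt·ln s = 53.7278.
Normal system: [[55.0000, 15.0000]; [15.0000, 5]]·[k, ln C]ᵀ = [53.7278, 15.8499]ᵀ.
Slope k = (n·Σt·ln s − Σt·Σln s)/(n·Σ(t)² − (Σt)²) = (5·53.7278 − 15.0000·15.8499)/50.0000 = 0.61780; ln C = (Σln s − k·Σt)/n = 1.31658, so C = exp(1.31658) = 3.73063.

k = 0.618, C = 3.731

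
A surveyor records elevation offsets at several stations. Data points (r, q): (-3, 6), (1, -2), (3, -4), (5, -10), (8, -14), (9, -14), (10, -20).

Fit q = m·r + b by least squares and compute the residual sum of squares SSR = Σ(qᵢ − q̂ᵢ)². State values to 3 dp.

SSR = 11.773

Compute the Gram sums: Σr·r = 289, Σr = 33, Σ1 = 7.
Moment sums: Σr·q = -520, Σq = -58.
Normal equations: [[289, 33]; [33, 7]]·[m, b]ᵀ = [-520, -58]ᵀ.
det = 289·7 − 33² = 934.
m = ((-520)·7 − 33·(-58))/934 = -863/467; b = (289·(-58) − 33·(-520))/934 = 199/467.
Residuals: 14/467, -270/467, 522/467, -554/467, 167/467, 1030/467, -909/467; SSR = 5498/467.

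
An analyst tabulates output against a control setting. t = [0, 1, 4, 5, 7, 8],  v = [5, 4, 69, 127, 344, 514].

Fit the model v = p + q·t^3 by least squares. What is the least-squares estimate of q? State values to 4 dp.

From the data, Σ1 = 6, Σt^3 = 1045, Σt^3·t^3 = 399515.
And Σv = 1063, Σt^3·v = 401455.
Δ = 6·399515 − 1045² = 1305065.
p = (1063·399515 − 1045·401455)/1305065 = 1032794/261013; q = (6·401455 − 1045·1063)/1305065 = 259579/261013.

q = 0.9945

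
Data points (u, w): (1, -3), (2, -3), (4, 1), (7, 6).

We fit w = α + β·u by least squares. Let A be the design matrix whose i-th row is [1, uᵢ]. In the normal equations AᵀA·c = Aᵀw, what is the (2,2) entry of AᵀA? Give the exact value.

70

Row 2 ↔ basis u, column 2 ↔ basis u, so (AᵀA)_{2,2} = Σᵢ (u)·(u) = (1)·(1) + (2)·(2) + (4)·(4) + (7)·(7) = 70.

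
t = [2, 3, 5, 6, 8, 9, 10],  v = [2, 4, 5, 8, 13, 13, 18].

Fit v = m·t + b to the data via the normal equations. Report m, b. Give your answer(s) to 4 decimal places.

Setting ∂/∂m … = 0 gives: 319·m + 43·b = 490;  43·m + 7·b = 63.
(Σt·t = 319, Σt = 43, Σ1 = 7, Σt·v = 490, Σv = 63.)
Eliminating b: 7·(row 1) − 43·(row 2) gives 384·m = 7·490 − 43·63 = 721, so m = 721/384.
Then b = (63 − 43·(721/384))/7 = -973/384.

m = 1.8776, b = -2.5339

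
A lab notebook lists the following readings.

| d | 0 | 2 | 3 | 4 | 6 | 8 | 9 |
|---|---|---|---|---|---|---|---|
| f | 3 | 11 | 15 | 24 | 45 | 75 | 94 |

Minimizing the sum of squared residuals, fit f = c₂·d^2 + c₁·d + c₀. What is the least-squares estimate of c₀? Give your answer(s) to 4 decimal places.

Sums needed: Σd^2·d^2 = 12306, Σd^2·d = 1556, Σd^2 = 210, Σd·d = 210, Σd = 32, Σ1 = 7.
Moment sums: Σd^2·f = 14597, Σd·f = 1879, Σf = 267.
So AᵀA·[c₂, c₁, c₀]ᵀ = Aᵀf: [[12306, 1556, 210]; [1556, 210, 32]; [210, 32, 7]]·[c₂, c₁, c₀]ᵀ = [14597, 1879, 267]ᵀ.
Solving the 3×3 system (Gaussian elimination) gives c₂ = 95419/96082, c₁ = 14335/13726, c₀ = 171776/48041.

c₀ = 3.5756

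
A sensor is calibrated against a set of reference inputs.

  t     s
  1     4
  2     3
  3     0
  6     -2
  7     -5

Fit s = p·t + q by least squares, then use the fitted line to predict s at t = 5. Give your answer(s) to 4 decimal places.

Sums needed: Σt·t = 99, Σt = 19, Σ1 = 5.
Right-hand side: Σt·s = -37, Σs = 0.
Δ = 99·5 − 19² = 134.
p = ((-37)·5 − 19·0)/134 = -185/134; q = (99·0 − 19·(-37))/134 = 703/134.
At t = 5: ŝ = (-185/134)·(5) + (703/134)·(1) = -111/67.

ŝ = -1.6567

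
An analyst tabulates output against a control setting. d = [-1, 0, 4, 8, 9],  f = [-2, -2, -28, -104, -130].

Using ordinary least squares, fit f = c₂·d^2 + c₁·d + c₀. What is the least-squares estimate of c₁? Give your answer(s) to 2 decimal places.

With design matrix X, XᵀX = [[10914, 1304, 162]; [1304, 162, 20]; [162, 20, 5]] and Xᵀf = [-17636, -2112, -266]ᵀ.
Solving the 3×3 system (Gaussian elimination) gives c₂ = -1584/1043, c₁ = -26980/42763, c₀ = -62886/42763.

c₁ = -0.63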